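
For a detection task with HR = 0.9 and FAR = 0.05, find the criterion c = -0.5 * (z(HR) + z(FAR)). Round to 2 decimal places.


c = -0.5 * (z(HR) + z(FAR))
z(0.9) = 1.2816
z(0.05) = -1.6449
c = -0.5 * (1.2816 + -1.6449)
= -0.5 * -0.3633
= 0.18


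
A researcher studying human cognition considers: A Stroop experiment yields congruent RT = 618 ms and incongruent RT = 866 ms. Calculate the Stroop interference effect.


Stroop effect = RT(incongruent) - RT(congruent)
= 866 - 618
= 248 ms


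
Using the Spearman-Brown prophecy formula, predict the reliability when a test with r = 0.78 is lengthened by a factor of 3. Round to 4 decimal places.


r_new = n*r / (1 + (n-1)*r)
Numerator = 3 * 0.78 = 2.34
Denominator = 1 + 2 * 0.78 = 2.56
r_new = 2.34 / 2.56
= 0.9141


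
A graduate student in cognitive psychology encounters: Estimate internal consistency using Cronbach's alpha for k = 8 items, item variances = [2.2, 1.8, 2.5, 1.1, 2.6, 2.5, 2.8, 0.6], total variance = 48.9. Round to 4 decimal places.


alpha = (k/(k-1)) * (1 - sum(s_i^2)/s_total^2)
sum(item variances) = 16.1
k/(k-1) = 8/7 = 1.142857
1 - 16.1/48.9 = 1 - 0.329243 = 0.670757
alpha = 1.142857 * 0.670757
= 0.7666


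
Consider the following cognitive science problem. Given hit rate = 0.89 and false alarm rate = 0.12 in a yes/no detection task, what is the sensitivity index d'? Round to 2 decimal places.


d' = z(HR) - z(FAR)
z(0.89) = 1.2265
z(0.12) = -1.175
d' = 1.2265 - -1.175
= 2.40


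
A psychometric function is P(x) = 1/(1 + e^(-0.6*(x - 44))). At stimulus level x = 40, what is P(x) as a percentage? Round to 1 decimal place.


P(x) = 1/(1 + e^(-0.6*(40 - 44)))
Exponent = -0.6 * -4 = 2.4
e^(2.4) = 11.023176
P = 1/(1 + 11.023176) = 0.083173
Percentage = 8.3


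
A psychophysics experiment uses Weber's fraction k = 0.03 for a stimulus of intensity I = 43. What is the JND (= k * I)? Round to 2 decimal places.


JND = k * I
JND = 0.03 * 43
= 1.29


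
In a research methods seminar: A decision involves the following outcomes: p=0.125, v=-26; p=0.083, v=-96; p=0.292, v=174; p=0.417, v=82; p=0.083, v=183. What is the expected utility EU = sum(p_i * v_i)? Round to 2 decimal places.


EU = sum(p_i * v_i)
0.125 * -26 = -3.25
0.083 * -96 = -7.968
0.292 * 174 = 50.808
0.417 * 82 = 34.194
0.083 * 183 = 15.189
EU = -3.25 + -7.968 + 50.808 + 34.194 + 15.189
= 88.97


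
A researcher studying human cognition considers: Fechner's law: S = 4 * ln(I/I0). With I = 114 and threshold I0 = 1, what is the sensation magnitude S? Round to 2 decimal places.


S = 4 * ln(114/1)
I/I0 = 114.0
ln(114.0) = 4.7362
S = 4 * 4.7362
= 18.94


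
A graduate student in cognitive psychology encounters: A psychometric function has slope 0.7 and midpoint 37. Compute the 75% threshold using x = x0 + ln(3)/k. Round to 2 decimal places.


At P = 0.75: 0.75 = 1/(1 + e^(-k*(x-x0)))
Solving: e^(-k*(x-x0)) = 1/3
x = x0 + ln(3)/k
ln(3) = 1.0986
x = 37 + 1.0986/0.7
= 37 + 1.5694
= 38.57


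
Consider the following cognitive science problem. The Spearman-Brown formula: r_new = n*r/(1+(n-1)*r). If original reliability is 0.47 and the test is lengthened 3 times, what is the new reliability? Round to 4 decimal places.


r_new = n*r / (1 + (n-1)*r)
Numerator = 3 * 0.47 = 1.41
Denominator = 1 + 2 * 0.47 = 1.94
r_new = 1.41 / 1.94
= 0.7268


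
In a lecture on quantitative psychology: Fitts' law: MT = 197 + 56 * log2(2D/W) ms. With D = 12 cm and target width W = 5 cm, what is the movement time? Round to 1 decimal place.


MT = 197 + 56 * log2(2*12/5)
2D/W = 4.8
log2(4.8) = 2.263
MT = 197 + 56 * 2.263
= 323.7 ms


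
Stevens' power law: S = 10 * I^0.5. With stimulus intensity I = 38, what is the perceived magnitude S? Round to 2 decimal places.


S = 10 * 38^0.5
38^0.5 = 6.1644
S = 10 * 6.1644
= 61.64


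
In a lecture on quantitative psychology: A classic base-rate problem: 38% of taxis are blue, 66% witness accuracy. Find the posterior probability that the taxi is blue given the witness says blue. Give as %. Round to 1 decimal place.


P(blue | says blue) = P(says blue | blue)*P(blue) / [P(says blue | blue)*P(blue) + P(says blue | not blue)*P(not blue)]
Numerator = 0.66 * 0.38 = 0.2508
False identification = 0.34 * 0.62 = 0.2108
P = 0.2508 / (0.2508 + 0.2108)
= 0.2508 / 0.4616
As percentage = 54.3


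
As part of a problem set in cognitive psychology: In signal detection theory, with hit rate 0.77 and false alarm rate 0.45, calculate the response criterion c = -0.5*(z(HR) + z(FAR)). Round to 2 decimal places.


c = -0.5 * (z(HR) + z(FAR))
z(0.77) = 0.7388
z(0.45) = -0.1257
c = -0.5 * (0.7388 + -0.1257)
= -0.5 * 0.6131
= -0.31


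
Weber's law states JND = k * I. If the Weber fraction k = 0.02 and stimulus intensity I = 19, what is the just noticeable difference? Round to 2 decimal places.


JND = k * I
JND = 0.02 * 19
= 0.38


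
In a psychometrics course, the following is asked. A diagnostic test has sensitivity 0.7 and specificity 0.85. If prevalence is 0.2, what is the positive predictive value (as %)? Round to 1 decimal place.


PPV = (sens * prev) / (sens * prev + (1-spec) * (1-prev))
Numerator = 0.7 * 0.2 = 0.14
P(positive and no disease) = (1 - spec) * (1 - prev) = (1 - 0.85) * (1 - 0.2) = 0.12
Denominator = 0.14 + 0.12 = 0.26
PPV = 0.14 / 0.26 = 0.538462
As percentage = 53.8


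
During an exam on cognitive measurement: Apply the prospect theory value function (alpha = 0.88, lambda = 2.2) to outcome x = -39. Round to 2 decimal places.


Since x = -39 < 0, use v(x) = -lambda*(-x)^alpha
(-x) = 39
39^0.88 = 25.1268
v(-39) = -2.2 * 25.1268
= -55.28


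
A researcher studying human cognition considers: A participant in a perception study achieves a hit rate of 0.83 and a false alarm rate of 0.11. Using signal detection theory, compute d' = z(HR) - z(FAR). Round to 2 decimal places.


d' = z(HR) - z(FAR)
z(0.83) = 0.9542
z(0.11) = -1.2265
d' = 0.9542 - -1.2265
= 2.18


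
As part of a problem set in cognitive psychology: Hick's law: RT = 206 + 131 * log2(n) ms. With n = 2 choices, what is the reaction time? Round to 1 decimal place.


RT = 206 + 131 * log2(2)
log2(2) = 1.0
RT = 206 + 131 * 1.0
= 206 + 131.0
= 337.0 ms


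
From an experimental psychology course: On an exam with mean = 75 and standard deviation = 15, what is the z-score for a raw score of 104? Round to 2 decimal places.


z = (X - mu) / sigma
= (104 - 75) / 15
= 29 / 15
= 1.93


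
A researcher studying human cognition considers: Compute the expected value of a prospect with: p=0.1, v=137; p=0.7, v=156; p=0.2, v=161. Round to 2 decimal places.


EU = sum(p_i * v_i)
0.1 * 137 = 13.7
0.7 * 156 = 109.2
0.2 * 161 = 32.2
EU = 13.7 + 109.2 + 32.2
= 155.10


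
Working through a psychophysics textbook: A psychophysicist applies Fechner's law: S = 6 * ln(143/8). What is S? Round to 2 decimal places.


S = 6 * ln(143/8)
I/I0 = 17.875
ln(17.875) = 2.8834
S = 6 * 2.8834
= 17.30


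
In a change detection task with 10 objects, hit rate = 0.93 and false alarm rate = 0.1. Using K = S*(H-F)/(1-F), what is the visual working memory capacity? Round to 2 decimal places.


K = S * (H - F) / (1 - F)
H - F = 0.83
1 - F = 0.9
K = 10 * 0.83 / 0.9
= 9.22


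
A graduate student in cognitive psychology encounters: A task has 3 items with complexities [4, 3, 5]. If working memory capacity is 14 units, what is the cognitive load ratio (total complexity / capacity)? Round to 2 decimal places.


Total complexity = 4 + 3 + 5 = 12
Load = total / capacity = 12 / 14
= 0.86


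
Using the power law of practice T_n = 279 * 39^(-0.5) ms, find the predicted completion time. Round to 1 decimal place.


T_n = 279 * 39^(-0.5)
39^(-0.5) = 0.160128
T_n = 279 * 0.160128
= 44.7 ms


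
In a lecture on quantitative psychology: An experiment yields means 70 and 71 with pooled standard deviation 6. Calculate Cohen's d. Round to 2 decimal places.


Cohen's d = (M1 - M2) / S_pooled
= (70 - 71) / 6
= -1 / 6
= -0.17


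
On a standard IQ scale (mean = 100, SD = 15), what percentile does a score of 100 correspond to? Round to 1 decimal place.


z = (IQ - mean) / SD
z = (100 - 100) / 15 = 0.0
Percentile = Phi(0.0) * 100
Phi(0.0) = 0.5
= 50.0


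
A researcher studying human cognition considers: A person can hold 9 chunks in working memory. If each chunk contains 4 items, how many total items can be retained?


Total items = chunks * items_per_chunk
= 9 * 4
= 36


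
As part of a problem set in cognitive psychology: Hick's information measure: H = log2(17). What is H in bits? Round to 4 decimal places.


H = log2(n)
H = log2(17)
= 4.0875


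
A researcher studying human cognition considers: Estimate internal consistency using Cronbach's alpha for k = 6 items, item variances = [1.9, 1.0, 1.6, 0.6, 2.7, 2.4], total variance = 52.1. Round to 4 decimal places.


alpha = (k/(k-1)) * (1 - sum(s_i^2)/s_total^2)
sum(item variances) = 10.2
k/(k-1) = 6/5 = 1.2
1 - 10.2/52.1 = 1 - 0.195777 = 0.804223
alpha = 1.2 * 0.804223
= 0.9651


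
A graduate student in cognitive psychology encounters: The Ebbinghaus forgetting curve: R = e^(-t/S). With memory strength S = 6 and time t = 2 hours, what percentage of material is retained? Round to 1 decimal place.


R = e^(-t/S)
-t/S = -2/6 = -0.333333
R = e^(-0.333333) = 0.716532
Percentage = 0.716532 * 100
= 71.7


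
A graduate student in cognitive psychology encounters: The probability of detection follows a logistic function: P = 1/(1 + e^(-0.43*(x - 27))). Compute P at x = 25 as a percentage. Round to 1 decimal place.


P(x) = 1/(1 + e^(-0.43*(25 - 27)))
Exponent = -0.43 * -2 = 0.86
e^(0.86) = 2.363161
P = 1/(1 + 2.363161) = 0.297339
Percentage = 29.7


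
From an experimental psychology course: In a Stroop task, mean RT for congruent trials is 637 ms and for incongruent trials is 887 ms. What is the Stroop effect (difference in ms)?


Stroop effect = RT(incongruent) - RT(congruent)
= 887 - 637
= 250 ms


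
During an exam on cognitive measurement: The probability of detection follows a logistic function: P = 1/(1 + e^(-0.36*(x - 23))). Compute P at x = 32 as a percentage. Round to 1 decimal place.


P(x) = 1/(1 + e^(-0.36*(32 - 23)))
Exponent = -0.36 * 9 = -3.24
e^(-3.24) = 0.039164
P = 1/(1 + 0.039164) = 0.962312
Percentage = 96.2


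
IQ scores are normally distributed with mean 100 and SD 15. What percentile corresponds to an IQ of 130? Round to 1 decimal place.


z = (IQ - mean) / SD
z = (130 - 100) / 15 = 2.0
Percentile = Phi(2.0) * 100
Phi(2.0) = 0.97725
= 97.7


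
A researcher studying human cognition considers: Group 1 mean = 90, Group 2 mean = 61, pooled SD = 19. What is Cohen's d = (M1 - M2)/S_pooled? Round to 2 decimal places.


Cohen's d = (M1 - M2) / S_pooled
= (90 - 61) / 19
= 29 / 19
= 1.53


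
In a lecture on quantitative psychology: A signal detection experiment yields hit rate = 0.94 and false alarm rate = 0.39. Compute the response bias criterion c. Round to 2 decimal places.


c = -0.5 * (z(HR) + z(FAR))
z(0.94) = 1.5548
z(0.39) = -0.2793
c = -0.5 * (1.5548 + -0.2793)
= -0.5 * 1.2755
= -0.64


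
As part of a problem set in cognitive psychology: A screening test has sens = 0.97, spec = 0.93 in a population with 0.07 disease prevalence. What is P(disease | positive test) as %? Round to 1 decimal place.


PPV = (sens * prev) / (sens * prev + (1-spec) * (1-prev))
Numerator = 0.97 * 0.07 = 0.0679
P(positive and no disease) = (1 - spec) * (1 - prev) = (1 - 0.93) * (1 - 0.07) = 0.0651
Denominator = 0.0679 + 0.0651 = 0.133
PPV = 0.0679 / 0.133 = 0.510526
As percentage = 51.1


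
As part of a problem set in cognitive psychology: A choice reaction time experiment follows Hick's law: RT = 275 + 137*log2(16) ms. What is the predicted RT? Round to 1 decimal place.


RT = 275 + 137 * log2(16)
log2(16) = 4.0
RT = 275 + 137 * 4.0
= 275 + 548.0
= 823.0 ms


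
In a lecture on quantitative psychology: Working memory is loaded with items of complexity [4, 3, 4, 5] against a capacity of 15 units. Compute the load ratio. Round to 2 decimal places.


Total complexity = 4 + 3 + 4 + 5 = 16
Load = total / capacity = 16 / 15
= 1.07


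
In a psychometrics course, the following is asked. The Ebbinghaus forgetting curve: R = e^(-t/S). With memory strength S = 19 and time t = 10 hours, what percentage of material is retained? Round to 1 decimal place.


R = e^(-t/S)
-t/S = -10/19 = -0.526316
R = e^(-0.526316) = 0.590777
Percentage = 0.590777 * 100
= 59.1


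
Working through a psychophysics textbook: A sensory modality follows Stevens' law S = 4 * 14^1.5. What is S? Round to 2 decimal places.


S = 4 * 14^1.5
14^1.5 = 52.3832
S = 4 * 52.3832
= 209.53


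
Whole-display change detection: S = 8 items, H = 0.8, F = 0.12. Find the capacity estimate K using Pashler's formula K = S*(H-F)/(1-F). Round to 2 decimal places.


K = S * (H - F) / (1 - F)
H - F = 0.68
1 - F = 0.88
K = 8 * 0.68 / 0.88
= 6.18


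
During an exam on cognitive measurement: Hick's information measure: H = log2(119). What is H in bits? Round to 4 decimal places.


H = log2(n)
H = log2(119)
= 6.8948


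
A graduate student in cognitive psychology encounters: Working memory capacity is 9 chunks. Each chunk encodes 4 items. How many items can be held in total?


Total items = chunks * items_per_chunk
= 9 * 4
= 36


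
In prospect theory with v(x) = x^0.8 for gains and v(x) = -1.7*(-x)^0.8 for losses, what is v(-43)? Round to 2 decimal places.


Since x = -43 < 0, use v(x) = -lambda*(-x)^alpha
(-x) = 43
43^0.8 = 20.2663
v(-43) = -1.7 * 20.2663
= -34.45


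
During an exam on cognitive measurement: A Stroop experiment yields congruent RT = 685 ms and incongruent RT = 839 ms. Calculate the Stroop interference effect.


Stroop effect = RT(incongruent) - RT(congruent)
= 839 - 685
= 154 ms


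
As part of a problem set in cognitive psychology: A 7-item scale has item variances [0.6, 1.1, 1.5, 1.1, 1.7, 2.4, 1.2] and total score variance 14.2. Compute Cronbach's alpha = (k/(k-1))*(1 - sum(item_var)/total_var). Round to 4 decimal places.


alpha = (k/(k-1)) * (1 - sum(s_i^2)/s_total^2)
sum(item variances) = 9.6
k/(k-1) = 7/6 = 1.166667
1 - 9.6/14.2 = 1 - 0.676056 = 0.323944
alpha = 1.166667 * 0.323944
= 0.3779


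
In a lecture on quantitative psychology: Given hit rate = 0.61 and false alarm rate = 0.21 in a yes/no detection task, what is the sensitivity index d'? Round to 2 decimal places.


d' = z(HR) - z(FAR)
z(0.61) = 0.2793
z(0.21) = -0.8064
d' = 0.2793 - -0.8064
= 1.09


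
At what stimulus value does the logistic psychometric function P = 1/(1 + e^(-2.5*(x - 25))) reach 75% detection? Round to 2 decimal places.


At P = 0.75: 0.75 = 1/(1 + e^(-k*(x-x0)))
Solving: e^(-k*(x-x0)) = 1/3
x = x0 + ln(3)/k
ln(3) = 1.0986
x = 25 + 1.0986/2.5
= 25 + 0.4394
= 25.44


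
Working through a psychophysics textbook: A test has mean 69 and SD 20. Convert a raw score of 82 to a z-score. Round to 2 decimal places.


z = (X - mu) / sigma
= (82 - 69) / 20
= 13 / 20
= 0.65


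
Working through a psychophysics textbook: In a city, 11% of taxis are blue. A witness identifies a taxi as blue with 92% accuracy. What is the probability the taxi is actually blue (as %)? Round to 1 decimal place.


P(blue | says blue) = P(says blue | blue)*P(blue) / [P(says blue | blue)*P(blue) + P(says blue | not blue)*P(not blue)]
Numerator = 0.92 * 0.11 = 0.1012
False identification = 0.08 * 0.89 = 0.0712
P = 0.1012 / (0.1012 + 0.0712)
= 0.1012 / 0.1724
As percentage = 58.7


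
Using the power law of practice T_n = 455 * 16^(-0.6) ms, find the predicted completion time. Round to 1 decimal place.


T_n = 455 * 16^(-0.6)
16^(-0.6) = 0.189465
T_n = 455 * 0.189465
= 86.2 ms


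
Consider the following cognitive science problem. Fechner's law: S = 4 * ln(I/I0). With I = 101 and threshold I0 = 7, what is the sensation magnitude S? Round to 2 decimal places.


S = 4 * ln(101/7)
I/I0 = 14.428571
ln(14.428571) = 2.6692
S = 4 * 2.6692
= 10.68


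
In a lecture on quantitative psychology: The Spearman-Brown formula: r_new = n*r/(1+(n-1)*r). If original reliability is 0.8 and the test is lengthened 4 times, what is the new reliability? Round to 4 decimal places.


r_new = n*r / (1 + (n-1)*r)
Numerator = 4 * 0.8 = 3.2
Denominator = 1 + 3 * 0.8 = 3.4
r_new = 3.2 / 3.4
= 0.9412


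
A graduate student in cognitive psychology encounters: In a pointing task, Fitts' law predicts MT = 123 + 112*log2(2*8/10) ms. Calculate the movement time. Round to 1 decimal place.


MT = 123 + 112 * log2(2*8/10)
2D/W = 1.6
log2(1.6) = 0.6781
MT = 123 + 112 * 0.6781
= 198.9 ms


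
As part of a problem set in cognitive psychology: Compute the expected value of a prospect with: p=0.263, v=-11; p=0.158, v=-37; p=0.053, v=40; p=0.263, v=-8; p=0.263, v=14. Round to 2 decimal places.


EU = sum(p_i * v_i)
0.263 * -11 = -2.893
0.158 * -37 = -5.846
0.053 * 40 = 2.12
0.263 * -8 = -2.104
0.263 * 14 = 3.682
EU = -2.893 + -5.846 + 2.12 + -2.104 + 3.682
= -5.04


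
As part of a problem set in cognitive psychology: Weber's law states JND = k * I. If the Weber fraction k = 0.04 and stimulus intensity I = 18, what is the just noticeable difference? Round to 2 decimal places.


JND = k * I
JND = 0.04 * 18
= 0.72


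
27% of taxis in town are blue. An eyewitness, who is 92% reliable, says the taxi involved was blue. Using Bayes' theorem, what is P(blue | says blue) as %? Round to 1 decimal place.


P(blue | says blue) = P(says blue | blue)*P(blue) / [P(says blue | blue)*P(blue) + P(says blue | not blue)*P(not blue)]
Numerator = 0.92 * 0.27 = 0.2484
False identification = 0.08 * 0.73 = 0.0584
P = 0.2484 / (0.2484 + 0.0584)
= 0.2484 / 0.3068
As percentage = 81.0


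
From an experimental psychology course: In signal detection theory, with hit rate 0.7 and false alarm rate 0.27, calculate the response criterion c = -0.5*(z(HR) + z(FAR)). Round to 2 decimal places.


c = -0.5 * (z(HR) + z(FAR))
z(0.7) = 0.5244
z(0.27) = -0.6128
c = -0.5 * (0.5244 + -0.6128)
= -0.5 * -0.0884
= 0.04


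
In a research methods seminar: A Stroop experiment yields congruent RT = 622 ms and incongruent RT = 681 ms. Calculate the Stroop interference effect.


Stroop effect = RT(incongruent) - RT(congruent)
= 681 - 622
= 59 ms


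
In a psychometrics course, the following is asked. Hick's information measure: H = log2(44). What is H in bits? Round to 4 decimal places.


H = log2(n)
H = log2(44)
= 5.4594


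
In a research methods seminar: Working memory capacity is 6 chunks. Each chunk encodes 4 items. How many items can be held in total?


Total items = chunks * items_per_chunk
= 6 * 4
= 24


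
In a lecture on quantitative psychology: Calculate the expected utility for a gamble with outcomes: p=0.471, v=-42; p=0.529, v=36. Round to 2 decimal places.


EU = sum(p_i * v_i)
0.471 * -42 = -19.782
0.529 * 36 = 19.044
EU = -19.782 + 19.044
= -0.74


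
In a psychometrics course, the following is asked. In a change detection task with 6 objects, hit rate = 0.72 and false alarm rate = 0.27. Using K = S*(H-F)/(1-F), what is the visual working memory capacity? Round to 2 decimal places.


K = S * (H - F) / (1 - F)
H - F = 0.45
1 - F = 0.73
K = 6 * 0.45 / 0.73
= 3.70


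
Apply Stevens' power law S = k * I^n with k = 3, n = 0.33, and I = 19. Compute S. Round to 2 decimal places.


S = 3 * 19^0.33
19^0.33 = 2.6423
S = 3 * 2.6423
= 7.93


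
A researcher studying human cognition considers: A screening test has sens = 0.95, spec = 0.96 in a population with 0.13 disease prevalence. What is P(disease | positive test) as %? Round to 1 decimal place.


PPV = (sens * prev) / (sens * prev + (1-spec) * (1-prev))
Numerator = 0.95 * 0.13 = 0.1235
P(positive and no disease) = (1 - spec) * (1 - prev) = (1 - 0.96) * (1 - 0.13) = 0.0348
Denominator = 0.1235 + 0.0348 = 0.1583
PPV = 0.1235 / 0.1583 = 0.780164
As percentage = 78.0


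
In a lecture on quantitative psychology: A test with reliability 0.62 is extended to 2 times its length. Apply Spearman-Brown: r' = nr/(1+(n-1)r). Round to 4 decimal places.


r_new = n*r / (1 + (n-1)*r)
Numerator = 2 * 0.62 = 1.24
Denominator = 1 + 1 * 0.62 = 1.62
r_new = 1.24 / 1.62
= 0.7654


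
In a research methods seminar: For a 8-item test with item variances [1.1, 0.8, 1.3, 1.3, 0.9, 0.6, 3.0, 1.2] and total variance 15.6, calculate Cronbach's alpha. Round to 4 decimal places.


alpha = (k/(k-1)) * (1 - sum(s_i^2)/s_total^2)
sum(item variances) = 10.2
k/(k-1) = 8/7 = 1.142857
1 - 10.2/15.6 = 1 - 0.653846 = 0.346154
alpha = 1.142857 * 0.346154
= 0.3956


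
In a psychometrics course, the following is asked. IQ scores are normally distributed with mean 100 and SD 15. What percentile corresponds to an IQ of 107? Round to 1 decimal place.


z = (IQ - mean) / SD
z = (107 - 100) / 15 = 0.4667
Percentile = Phi(0.4667) * 100
Phi(0.4667) = 0.679643
= 68.0


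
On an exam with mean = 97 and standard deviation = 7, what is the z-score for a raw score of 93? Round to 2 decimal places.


z = (X - mu) / sigma
= (93 - 97) / 7
= -4 / 7
= -0.57


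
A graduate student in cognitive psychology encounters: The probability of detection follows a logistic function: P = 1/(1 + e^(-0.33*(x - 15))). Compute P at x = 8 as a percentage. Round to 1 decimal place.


P(x) = 1/(1 + e^(-0.33*(8 - 15)))
Exponent = -0.33 * -7 = 2.31
e^(2.31) = 10.074425
P = 1/(1 + 10.074425) = 0.090298
Percentage = 9.0


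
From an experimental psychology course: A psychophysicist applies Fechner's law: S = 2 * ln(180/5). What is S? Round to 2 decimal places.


S = 2 * ln(180/5)
I/I0 = 36.0
ln(36.0) = 3.5835
S = 2 * 3.5835
= 7.17


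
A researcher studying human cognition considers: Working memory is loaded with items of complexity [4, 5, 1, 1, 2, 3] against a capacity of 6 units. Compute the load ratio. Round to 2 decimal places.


Total complexity = 4 + 5 + 1 + 1 + 2 + 3 = 16
Load = total / capacity = 16 / 6
= 2.67


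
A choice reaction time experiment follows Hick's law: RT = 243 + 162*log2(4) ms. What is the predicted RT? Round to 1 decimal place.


RT = 243 + 162 * log2(4)
log2(4) = 2.0
RT = 243 + 162 * 2.0
= 243 + 324.0
= 567.0 ms


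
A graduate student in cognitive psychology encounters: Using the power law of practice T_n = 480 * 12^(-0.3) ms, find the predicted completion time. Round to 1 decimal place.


T_n = 480 * 12^(-0.3)
12^(-0.3) = 0.47451
T_n = 480 * 0.47451
= 227.8 ms


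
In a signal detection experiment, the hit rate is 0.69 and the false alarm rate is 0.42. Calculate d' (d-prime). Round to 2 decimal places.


d' = z(HR) - z(FAR)
z(0.69) = 0.4959
z(0.42) = -0.2019
d' = 0.4959 - -0.2019
= 0.70


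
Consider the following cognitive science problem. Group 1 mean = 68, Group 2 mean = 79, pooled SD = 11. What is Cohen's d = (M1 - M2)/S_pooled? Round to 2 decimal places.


Cohen's d = (M1 - M2) / S_pooled
= (68 - 79) / 11
= -11 / 11
= -1.00


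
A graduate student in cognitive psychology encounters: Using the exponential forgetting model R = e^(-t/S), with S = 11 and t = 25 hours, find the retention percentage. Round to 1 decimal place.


R = e^(-t/S)
-t/S = -25/11 = -2.272727
R = e^(-2.272727) = 0.103031
Percentage = 0.103031 * 100
= 10.3


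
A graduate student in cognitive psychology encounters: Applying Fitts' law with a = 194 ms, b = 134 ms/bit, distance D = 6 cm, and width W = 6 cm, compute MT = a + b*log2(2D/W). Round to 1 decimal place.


MT = 194 + 134 * log2(2*6/6)
2D/W = 2.0
log2(2.0) = 1.0
MT = 194 + 134 * 1.0
= 328.0 ms


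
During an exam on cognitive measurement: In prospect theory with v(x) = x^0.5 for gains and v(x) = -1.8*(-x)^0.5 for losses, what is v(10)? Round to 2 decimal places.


Since x = 10 >= 0, use v(x) = x^0.5
10^0.5 = 3.1623
v(10) = 3.16


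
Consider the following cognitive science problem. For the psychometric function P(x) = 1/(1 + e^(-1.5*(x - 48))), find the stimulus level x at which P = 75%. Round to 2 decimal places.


At P = 0.75: 0.75 = 1/(1 + e^(-k*(x-x0)))
Solving: e^(-k*(x-x0)) = 1/3
x = x0 + ln(3)/k
ln(3) = 1.0986
x = 48 + 1.0986/1.5
= 48 + 0.7324
= 48.73


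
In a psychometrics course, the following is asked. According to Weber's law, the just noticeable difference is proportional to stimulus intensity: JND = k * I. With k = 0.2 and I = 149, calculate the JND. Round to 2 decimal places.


JND = k * I
JND = 0.2 * 149
= 29.80


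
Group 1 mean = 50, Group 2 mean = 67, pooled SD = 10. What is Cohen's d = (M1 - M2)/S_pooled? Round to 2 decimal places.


Cohen's d = (M1 - M2) / S_pooled
= (50 - 67) / 10
= -17 / 10
= -1.70


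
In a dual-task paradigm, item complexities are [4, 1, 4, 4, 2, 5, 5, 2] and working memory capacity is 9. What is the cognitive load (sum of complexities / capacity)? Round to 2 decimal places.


Total complexity = 4 + 1 + 4 + 4 + 2 + 5 + 5 + 2 = 27
Load = total / capacity = 27 / 9
= 3.00


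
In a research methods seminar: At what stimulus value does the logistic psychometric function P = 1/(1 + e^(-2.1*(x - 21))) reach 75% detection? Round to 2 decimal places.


At P = 0.75: 0.75 = 1/(1 + e^(-k*(x-x0)))
Solving: e^(-k*(x-x0)) = 1/3
x = x0 + ln(3)/k
ln(3) = 1.0986
x = 21 + 1.0986/2.1
= 21 + 0.5231
= 21.52


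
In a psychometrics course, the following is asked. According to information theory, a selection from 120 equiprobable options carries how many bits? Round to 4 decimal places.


H = log2(n)
H = log2(120)
= 6.9069


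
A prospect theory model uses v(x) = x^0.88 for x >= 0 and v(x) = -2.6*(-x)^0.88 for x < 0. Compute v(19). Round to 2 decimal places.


Since x = 19 >= 0, use v(x) = x^0.88
19^0.88 = 13.3445
v(19) = 13.34


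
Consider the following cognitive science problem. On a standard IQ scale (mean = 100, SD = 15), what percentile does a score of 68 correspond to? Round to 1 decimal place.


z = (IQ - mean) / SD
z = (68 - 100) / 15 = -2.1333
Percentile = Phi(-2.1333) * 100
Phi(-2.1333) = 0.01645
= 1.6


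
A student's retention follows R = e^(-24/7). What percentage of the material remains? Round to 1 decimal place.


R = e^(-t/S)
-t/S = -24/7 = -3.428571
R = e^(-3.428571) = 0.032433
Percentage = 0.032433 * 100
= 3.2


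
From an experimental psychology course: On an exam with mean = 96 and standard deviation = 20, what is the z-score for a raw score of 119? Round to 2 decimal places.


z = (X - mu) / sigma
= (119 - 96) / 20
= 23 / 20
= 1.15


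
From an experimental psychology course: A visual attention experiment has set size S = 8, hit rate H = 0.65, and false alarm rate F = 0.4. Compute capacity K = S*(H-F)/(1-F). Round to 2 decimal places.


K = S * (H - F) / (1 - F)
H - F = 0.25
1 - F = 0.6
K = 8 * 0.25 / 0.6
= 3.33


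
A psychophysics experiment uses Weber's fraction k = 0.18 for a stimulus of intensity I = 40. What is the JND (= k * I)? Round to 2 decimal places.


JND = k * I
JND = 0.18 * 40
= 7.20


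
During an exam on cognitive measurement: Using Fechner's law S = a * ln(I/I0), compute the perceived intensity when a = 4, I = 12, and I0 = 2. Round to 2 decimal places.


S = 4 * ln(12/2)
I/I0 = 6.0
ln(6.0) = 1.7918
S = 4 * 1.7918
= 7.17


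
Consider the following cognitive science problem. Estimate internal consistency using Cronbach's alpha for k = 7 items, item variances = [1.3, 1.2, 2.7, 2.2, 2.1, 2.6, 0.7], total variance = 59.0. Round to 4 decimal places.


alpha = (k/(k-1)) * (1 - sum(s_i^2)/s_total^2)
sum(item variances) = 12.8
k/(k-1) = 7/6 = 1.166667
1 - 12.8/59.0 = 1 - 0.216949 = 0.783051
alpha = 1.166667 * 0.783051
= 0.9136


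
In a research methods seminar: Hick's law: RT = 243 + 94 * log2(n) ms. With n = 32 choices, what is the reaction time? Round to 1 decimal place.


RT = 243 + 94 * log2(32)
log2(32) = 5.0
RT = 243 + 94 * 5.0
= 243 + 470.0
= 713.0 ms


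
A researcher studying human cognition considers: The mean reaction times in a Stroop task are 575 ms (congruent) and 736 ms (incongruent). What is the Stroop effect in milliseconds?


Stroop effect = RT(incongruent) - RT(congruent)
= 736 - 575
= 161 ms


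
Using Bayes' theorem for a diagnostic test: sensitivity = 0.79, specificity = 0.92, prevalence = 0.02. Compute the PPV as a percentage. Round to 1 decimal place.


PPV = (sens * prev) / (sens * prev + (1-spec) * (1-prev))
Numerator = 0.79 * 0.02 = 0.0158
P(positive and no disease) = (1 - spec) * (1 - prev) = (1 - 0.92) * (1 - 0.02) = 0.0784
Denominator = 0.0158 + 0.0784 = 0.0942
PPV = 0.0158 / 0.0942 = 0.167728
As percentage = 16.8


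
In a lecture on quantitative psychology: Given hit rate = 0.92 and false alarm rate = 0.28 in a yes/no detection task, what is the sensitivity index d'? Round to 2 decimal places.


d' = z(HR) - z(FAR)
z(0.92) = 1.4051
z(0.28) = -0.5828
d' = 1.4051 - -0.5828
= 1.99


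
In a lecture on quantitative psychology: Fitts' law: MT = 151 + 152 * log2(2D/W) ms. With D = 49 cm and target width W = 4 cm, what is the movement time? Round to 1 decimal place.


MT = 151 + 152 * log2(2*49/4)
2D/W = 24.5
log2(24.5) = 4.6147
MT = 151 + 152 * 4.6147
= 852.4 ms


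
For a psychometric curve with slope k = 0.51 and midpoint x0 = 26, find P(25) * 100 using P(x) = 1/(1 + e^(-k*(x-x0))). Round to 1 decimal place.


P(x) = 1/(1 + e^(-0.51*(25 - 26)))
Exponent = -0.51 * -1 = 0.51
e^(0.51) = 1.665291
P = 1/(1 + 1.665291) = 0.375194
Percentage = 37.5


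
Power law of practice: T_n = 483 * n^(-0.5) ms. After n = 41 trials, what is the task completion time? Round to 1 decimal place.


T_n = 483 * 41^(-0.5)
41^(-0.5) = 0.156174
T_n = 483 * 0.156174
= 75.4 ms


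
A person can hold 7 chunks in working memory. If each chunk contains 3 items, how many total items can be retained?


Total items = chunks * items_per_chunk
= 7 * 3
= 21


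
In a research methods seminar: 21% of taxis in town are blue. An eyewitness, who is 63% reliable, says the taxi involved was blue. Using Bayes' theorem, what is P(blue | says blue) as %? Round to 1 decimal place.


P(blue | says blue) = P(says blue | blue)*P(blue) / [P(says blue | blue)*P(blue) + P(says blue | not blue)*P(not blue)]
Numerator = 0.63 * 0.21 = 0.1323
False identification = 0.37 * 0.79 = 0.2923
P = 0.1323 / (0.1323 + 0.2923)
= 0.1323 / 0.4246
As percentage = 31.2


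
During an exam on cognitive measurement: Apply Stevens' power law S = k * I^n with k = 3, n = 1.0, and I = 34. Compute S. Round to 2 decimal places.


S = 3 * 34^1.0
34^1.0 = 34.0
S = 3 * 34.0
= 102.00


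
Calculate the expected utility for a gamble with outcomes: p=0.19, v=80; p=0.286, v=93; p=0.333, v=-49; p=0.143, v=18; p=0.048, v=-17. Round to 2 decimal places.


EU = sum(p_i * v_i)
0.19 * 80 = 15.2
0.286 * 93 = 26.598
0.333 * -49 = -16.317
0.143 * 18 = 2.574
0.048 * -17 = -0.816
EU = 15.2 + 26.598 + -16.317 + 2.574 + -0.816
= 27.24


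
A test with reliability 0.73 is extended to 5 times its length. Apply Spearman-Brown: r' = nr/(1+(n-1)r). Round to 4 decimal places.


r_new = n*r / (1 + (n-1)*r)
Numerator = 5 * 0.73 = 3.65
Denominator = 1 + 4 * 0.73 = 3.92
r_new = 3.65 / 3.92
= 0.9311


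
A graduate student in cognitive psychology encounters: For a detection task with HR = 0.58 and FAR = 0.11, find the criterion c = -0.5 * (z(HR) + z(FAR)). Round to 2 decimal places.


c = -0.5 * (z(HR) + z(FAR))
z(0.58) = 0.2019
z(0.11) = -1.2265
c = -0.5 * (0.2019 + -1.2265)
= -0.5 * -1.0246
= 0.51


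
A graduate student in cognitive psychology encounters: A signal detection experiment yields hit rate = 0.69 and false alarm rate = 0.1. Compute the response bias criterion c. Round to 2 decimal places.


c = -0.5 * (z(HR) + z(FAR))
z(0.69) = 0.4959
z(0.1) = -1.2816
c = -0.5 * (0.4959 + -1.2816)
= -0.5 * -0.7857
= 0.39


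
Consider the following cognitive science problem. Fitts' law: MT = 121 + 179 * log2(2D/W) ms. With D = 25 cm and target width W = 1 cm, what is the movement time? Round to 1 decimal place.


MT = 121 + 179 * log2(2*25/1)
2D/W = 50.0
log2(50.0) = 5.6439
MT = 121 + 179 * 5.6439
= 1131.3 ms


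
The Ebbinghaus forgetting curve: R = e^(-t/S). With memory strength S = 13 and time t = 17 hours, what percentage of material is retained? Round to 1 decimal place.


R = e^(-t/S)
-t/S = -17/13 = -1.307692
R = e^(-1.307692) = 0.270444
Percentage = 0.270444 * 100
= 27.0


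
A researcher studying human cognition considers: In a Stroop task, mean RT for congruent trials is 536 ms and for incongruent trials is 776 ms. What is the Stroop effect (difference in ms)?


Stroop effect = RT(incongruent) - RT(congruent)
= 776 - 536
= 240 ms


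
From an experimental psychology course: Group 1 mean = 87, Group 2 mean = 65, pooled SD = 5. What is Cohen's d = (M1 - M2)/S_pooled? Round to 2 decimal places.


Cohen's d = (M1 - M2) / S_pooled
= (87 - 65) / 5
= 22 / 5
= 4.40


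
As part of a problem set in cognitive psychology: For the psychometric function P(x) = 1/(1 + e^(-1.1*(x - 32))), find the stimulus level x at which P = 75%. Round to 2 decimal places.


At P = 0.75: 0.75 = 1/(1 + e^(-k*(x-x0)))
Solving: e^(-k*(x-x0)) = 1/3
x = x0 + ln(3)/k
ln(3) = 1.0986
x = 32 + 1.0986/1.1
= 32 + 0.9987
= 33.00


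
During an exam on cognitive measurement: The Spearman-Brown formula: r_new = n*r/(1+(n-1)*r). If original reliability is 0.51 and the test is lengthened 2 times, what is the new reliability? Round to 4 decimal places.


r_new = n*r / (1 + (n-1)*r)
Numerator = 2 * 0.51 = 1.02
Denominator = 1 + 1 * 0.51 = 1.51
r_new = 1.02 / 1.51
= 0.6755


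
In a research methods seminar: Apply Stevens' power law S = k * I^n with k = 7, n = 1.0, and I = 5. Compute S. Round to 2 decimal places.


S = 7 * 5^1.0
5^1.0 = 5.0
S = 7 * 5.0
= 35.00


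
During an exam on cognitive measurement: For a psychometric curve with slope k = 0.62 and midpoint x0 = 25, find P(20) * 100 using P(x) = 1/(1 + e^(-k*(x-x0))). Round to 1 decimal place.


P(x) = 1/(1 + e^(-0.62*(20 - 25)))
Exponent = -0.62 * -5 = 3.1
e^(3.1) = 22.197951
P = 1/(1 + 22.197951) = 0.043107
Percentage = 4.3


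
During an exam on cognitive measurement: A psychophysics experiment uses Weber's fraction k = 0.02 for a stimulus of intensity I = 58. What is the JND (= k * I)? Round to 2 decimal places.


JND = k * I
JND = 0.02 * 58
= 1.16


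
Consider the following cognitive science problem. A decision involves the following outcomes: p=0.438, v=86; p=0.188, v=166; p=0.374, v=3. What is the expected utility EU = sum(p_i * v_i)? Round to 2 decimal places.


EU = sum(p_i * v_i)
0.438 * 86 = 37.668
0.188 * 166 = 31.208
0.374 * 3 = 1.122
EU = 37.668 + 31.208 + 1.122
= 70.00


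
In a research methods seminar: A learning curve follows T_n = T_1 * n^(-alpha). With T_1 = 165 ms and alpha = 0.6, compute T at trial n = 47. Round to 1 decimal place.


T_n = 165 * 47^(-0.6)
47^(-0.6) = 0.099252
T_n = 165 * 0.099252
= 16.4 ms


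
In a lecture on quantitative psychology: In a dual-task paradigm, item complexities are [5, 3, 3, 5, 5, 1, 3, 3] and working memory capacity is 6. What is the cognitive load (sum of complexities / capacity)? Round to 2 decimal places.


Total complexity = 5 + 3 + 3 + 5 + 5 + 1 + 3 + 3 = 28
Load = total / capacity = 28 / 6
= 4.67


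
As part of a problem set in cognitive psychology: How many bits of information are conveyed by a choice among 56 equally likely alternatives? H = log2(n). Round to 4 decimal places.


H = log2(n)
H = log2(56)
= 5.8074


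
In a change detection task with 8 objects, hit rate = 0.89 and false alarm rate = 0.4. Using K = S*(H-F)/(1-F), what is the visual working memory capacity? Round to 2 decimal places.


K = S * (H - F) / (1 - F)
H - F = 0.49
1 - F = 0.6
K = 8 * 0.49 / 0.6
= 6.53


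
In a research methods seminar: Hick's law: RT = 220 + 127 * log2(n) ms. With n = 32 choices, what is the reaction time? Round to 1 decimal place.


RT = 220 + 127 * log2(32)
log2(32) = 5.0
RT = 220 + 127 * 5.0
= 220 + 635.0
= 855.0 ms


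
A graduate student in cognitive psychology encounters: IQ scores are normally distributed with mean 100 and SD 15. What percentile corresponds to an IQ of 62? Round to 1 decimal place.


z = (IQ - mean) / SD
z = (62 - 100) / 15 = -2.5333
Percentile = Phi(-2.5333) * 100
Phi(-2.5333) = 0.00565
= 0.6


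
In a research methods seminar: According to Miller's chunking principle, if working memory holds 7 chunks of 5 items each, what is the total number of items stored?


Total items = chunks * items_per_chunk
= 7 * 5
= 35


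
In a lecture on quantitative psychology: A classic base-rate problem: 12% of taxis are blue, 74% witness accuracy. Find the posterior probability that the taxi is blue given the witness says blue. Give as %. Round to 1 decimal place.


P(blue | says blue) = P(says blue | blue)*P(blue) / [P(says blue | blue)*P(blue) + P(says blue | not blue)*P(not blue)]
Numerator = 0.74 * 0.12 = 0.0888
False identification = 0.26 * 0.88 = 0.2288
P = 0.0888 / (0.0888 + 0.2288)
= 0.0888 / 0.3176
As percentage = 28.0


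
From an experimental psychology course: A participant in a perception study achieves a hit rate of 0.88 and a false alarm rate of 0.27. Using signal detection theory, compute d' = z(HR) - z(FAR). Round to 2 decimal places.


d' = z(HR) - z(FAR)
z(0.88) = 1.175
z(0.27) = -0.6128
d' = 1.175 - -0.6128
= 1.79


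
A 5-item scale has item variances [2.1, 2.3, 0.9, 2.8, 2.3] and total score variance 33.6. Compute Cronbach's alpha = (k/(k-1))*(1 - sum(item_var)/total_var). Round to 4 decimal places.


alpha = (k/(k-1)) * (1 - sum(s_i^2)/s_total^2)
sum(item variances) = 10.4
k/(k-1) = 5/4 = 1.25
1 - 10.4/33.6 = 1 - 0.309524 = 0.690476
alpha = 1.25 * 0.690476
= 0.8631


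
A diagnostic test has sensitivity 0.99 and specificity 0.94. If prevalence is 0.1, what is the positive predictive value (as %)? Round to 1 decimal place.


PPV = (sens * prev) / (sens * prev + (1-spec) * (1-prev))
Numerator = 0.99 * 0.1 = 0.099
P(positive and no disease) = (1 - spec) * (1 - prev) = (1 - 0.94) * (1 - 0.1) = 0.054
Denominator = 0.099 + 0.054 = 0.153
PPV = 0.099 / 0.153 = 0.647059
As percentage = 64.7


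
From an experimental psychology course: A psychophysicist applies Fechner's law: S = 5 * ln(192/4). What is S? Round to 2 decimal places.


S = 5 * ln(192/4)
I/I0 = 48.0
ln(48.0) = 3.8712
S = 5 * 3.8712
= 19.36


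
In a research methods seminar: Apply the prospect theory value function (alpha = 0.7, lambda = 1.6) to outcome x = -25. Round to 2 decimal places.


Since x = -25 < 0, use v(x) = -lambda*(-x)^alpha
(-x) = 25
25^0.7 = 9.5183
v(-25) = -1.6 * 9.5183
= -15.23


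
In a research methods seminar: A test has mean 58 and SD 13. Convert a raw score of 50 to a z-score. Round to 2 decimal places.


z = (X - mu) / sigma
= (50 - 58) / 13
= -8 / 13
= -0.62


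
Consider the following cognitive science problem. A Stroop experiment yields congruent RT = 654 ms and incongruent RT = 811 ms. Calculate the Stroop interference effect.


Stroop effect = RT(incongruent) - RT(congruent)
= 811 - 654
= 157 ms


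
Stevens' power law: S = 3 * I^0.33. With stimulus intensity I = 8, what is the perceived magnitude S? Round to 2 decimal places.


S = 3 * 8^0.33
8^0.33 = 1.9862
S = 3 * 1.9862
= 5.96


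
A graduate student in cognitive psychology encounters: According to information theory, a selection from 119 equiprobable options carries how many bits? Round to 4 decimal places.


H = log2(n)
H = log2(119)
= 6.8948


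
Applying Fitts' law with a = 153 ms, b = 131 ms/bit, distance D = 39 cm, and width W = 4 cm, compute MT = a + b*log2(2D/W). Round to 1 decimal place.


MT = 153 + 131 * log2(2*39/4)
2D/W = 19.5
log2(19.5) = 4.2854
MT = 153 + 131 * 4.2854
= 714.4 ms


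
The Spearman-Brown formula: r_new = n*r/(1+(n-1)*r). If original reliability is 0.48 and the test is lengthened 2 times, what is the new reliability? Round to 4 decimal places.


r_new = n*r / (1 + (n-1)*r)
Numerator = 2 * 0.48 = 0.96
Denominator = 1 + 1 * 0.48 = 1.48
r_new = 0.96 / 1.48
= 0.6486
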